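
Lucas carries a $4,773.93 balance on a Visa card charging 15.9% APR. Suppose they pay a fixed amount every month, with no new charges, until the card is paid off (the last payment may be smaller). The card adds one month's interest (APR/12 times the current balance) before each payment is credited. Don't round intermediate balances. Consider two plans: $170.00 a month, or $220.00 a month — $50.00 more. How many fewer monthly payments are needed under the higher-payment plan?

10 fewer payments

Monthly rate r = 15.9%/12 = 1.325% = 0.01325.
At $170.00/mo: n = ⌈−ln(1 − rB₀/P)/ln(1+r)⌉ = 36 payments (last $60.27); total interest = total paid − $4,773.93 = $1,236.34.
At $220.00/mo: 26 payments (last $166.23); total interest $892.30.
Payments saved = 36 − 26 = 10.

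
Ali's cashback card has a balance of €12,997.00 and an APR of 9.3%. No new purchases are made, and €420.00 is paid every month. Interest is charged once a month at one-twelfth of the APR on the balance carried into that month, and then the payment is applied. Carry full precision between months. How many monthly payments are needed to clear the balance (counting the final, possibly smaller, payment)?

Monthly rate r = 9.3%/12 = 0.775% = 0.00775.
Recurrence: B ← B·(1+r) − €420.00.
Month 1: interest €100.73; balance after payment €12,677.73.
Month 2: interest €98.25; balance after payment €12,355.98.
Closed form: n = −ln(1 − rB₀/P)/ln(1+r) = −ln(0.76017)/ln(1.00775) ≈ 35.519, so the balance reaches zero during payment 36.

36 months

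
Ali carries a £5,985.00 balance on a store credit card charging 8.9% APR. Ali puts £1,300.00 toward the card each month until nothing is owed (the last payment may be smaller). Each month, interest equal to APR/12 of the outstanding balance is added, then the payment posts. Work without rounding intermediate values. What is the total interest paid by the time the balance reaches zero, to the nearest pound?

£128

Monthly rate r = 8.9%/12 = 0.741667% = 0.00741667.
Payoff takes n = ⌈−ln(1 − rB₀/P)/ln(1+r)⌉ = ⌈4.702⌉ = 5 payments; the last is £913.13.
Total paid = 4·£1,300.00 + £913.13 = £6,113.13.
Total interest = total paid − principal = £6,113.13 − £5,985.00 = £128.13.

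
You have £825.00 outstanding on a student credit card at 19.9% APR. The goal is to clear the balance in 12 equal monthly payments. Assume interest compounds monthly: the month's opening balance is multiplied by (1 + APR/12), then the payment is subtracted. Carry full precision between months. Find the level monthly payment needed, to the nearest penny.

Monthly rate r = 19.9%/12 = 1.65833% = 0.0165833.
Level-payment amortization: P = B₀·r / (1 − (1+r)^(−n)) = 825.00·0.0165833 / (1 − 1.01658^(−12)).
Denominator 1 − (1+r)^(−12) = 0.17911149.
P = 13.6812 / 0.17911149 ≈ 76.38.

£76.38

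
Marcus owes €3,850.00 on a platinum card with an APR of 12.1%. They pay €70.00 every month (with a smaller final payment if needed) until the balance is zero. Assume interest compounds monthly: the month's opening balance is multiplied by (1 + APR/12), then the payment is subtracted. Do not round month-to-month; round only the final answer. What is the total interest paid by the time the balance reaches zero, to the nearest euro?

Monthly rate r = 12.1%/12 = 1.00833% = 0.0100833.
Payoff takes n = ⌈−ln(1 − rB₀/P)/ln(1+r)⌉ = ⌈80.610⌉ = 81 payments; the last is €42.77.
Total paid = 80·€70.00 + €42.77 = €5,642.77.
Total interest = total paid − principal = €5,642.77 − €3,850.00 = €1,792.77.

€1,793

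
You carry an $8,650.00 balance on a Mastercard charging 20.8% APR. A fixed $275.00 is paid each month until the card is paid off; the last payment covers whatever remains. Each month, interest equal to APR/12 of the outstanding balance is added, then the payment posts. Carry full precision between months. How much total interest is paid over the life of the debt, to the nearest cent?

$3,959.05

Monthly rate r = 20.8%/12 = 1.73333% = 0.0173333.
Payoff takes n = ⌈−ln(1 − rB₀/P)/ln(1+r)⌉ = ⌈45.850⌉ = 46 payments; the last is $234.05.
Total paid = 45·$275.00 + $234.05 = $12,609.05.
Total interest = total paid − principal = $12,609.05 − $8,650.00 = $3,959.05.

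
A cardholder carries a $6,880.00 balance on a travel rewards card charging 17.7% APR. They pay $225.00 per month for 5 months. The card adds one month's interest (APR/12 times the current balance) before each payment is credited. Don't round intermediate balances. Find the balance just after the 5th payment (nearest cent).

Monthly rate r = 17.7%/12 = 1.475% = 0.01475.
Each month: B ← B·(1+r) − $225.00.
Month 1: interest $101.48; balance after payment $6,756.48.
Month 2: interest $99.66; balance after payment $6,631.14.
Month 3: interest $97.81; balance after payment $6,503.95.
Month 4: interest $95.93; balance after payment $6,374.88.
Month 5: interest $94.03; balance after payment $6,243.91.

$6,243.91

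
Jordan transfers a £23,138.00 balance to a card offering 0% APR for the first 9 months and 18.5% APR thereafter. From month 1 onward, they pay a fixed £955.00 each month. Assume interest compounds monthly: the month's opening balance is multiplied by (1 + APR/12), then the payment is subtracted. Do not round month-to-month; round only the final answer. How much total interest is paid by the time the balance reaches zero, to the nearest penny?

Promo months 1–9 at r₀ = 0%/12 = 0; months 10+ at r₁ = 18.5%/12 = 0.0154167.
After month 9 (no interest yet): B = £23,138.00 − 9·£955.00 = £14,543.00.
Then at r₁ with £955.00/mo: n₂ = −ln(1 − r₁·B/P)/ln(1+r₁) ≈ 17.49 → 18 more payments.
Total paid = 26·£955.00 + £469.63 = £25,299.63; interest = £25,299.63 − £23,138.00 = £2,161.63.

£2,161.63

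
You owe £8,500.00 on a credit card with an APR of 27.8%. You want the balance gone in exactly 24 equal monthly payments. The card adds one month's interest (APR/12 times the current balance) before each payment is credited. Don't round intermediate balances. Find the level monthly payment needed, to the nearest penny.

£465.69

Monthly rate r = 27.8%/12 = 2.31667% = 0.0231667.
Level-payment amortization: P = B₀·r / (1 − (1+r)^(−n)) = 8500.00·0.0231667 / (1 − 1.02317^(−24)).
Denominator 1 − (1+r)^(−24) = 0.422852514.
P = 196.917 / 0.422852514 ≈ 465.69.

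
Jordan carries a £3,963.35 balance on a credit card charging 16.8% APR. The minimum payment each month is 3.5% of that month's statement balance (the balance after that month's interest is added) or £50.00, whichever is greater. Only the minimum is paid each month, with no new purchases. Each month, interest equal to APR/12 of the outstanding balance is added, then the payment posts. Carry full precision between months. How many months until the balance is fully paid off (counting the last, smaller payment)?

Monthly rate r = 16.8%/12 = 1.4% = 0.014.
While 3.5% of the post-interest balance exceeds £50.00, each month B ← (B·(1+r))·(1 − 0.035), i.e. B shrinks by the factor (1+r)·0.965 = 0.97851.
This holds for months 1–48. Entering month 49 the balance is £1,397.00; 3.5% of the post-interest balance is now below £50.00, so the flat £50.00 minimum applies from here.
From month 49 a fixed £50.00 at rate r clears £1,397.00 in 36 more payments. Total: 48 + 36 = 84 months.

84 months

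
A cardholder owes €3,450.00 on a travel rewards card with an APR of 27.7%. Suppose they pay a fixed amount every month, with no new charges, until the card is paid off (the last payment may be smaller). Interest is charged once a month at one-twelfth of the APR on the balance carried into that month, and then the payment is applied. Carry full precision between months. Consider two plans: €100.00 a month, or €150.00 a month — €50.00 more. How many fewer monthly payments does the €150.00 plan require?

Monthly rate r = 27.7%/12 = 2.30833% = 0.0230833.
At €100.00/mo: n = ⌈−ln(1 − rB₀/P)/ln(1+r)⌉ = 70 payments (last €73.97); total interest = total paid − €3,450.00 = €3,523.97.
At €150.00/mo: 34 payments (last €25.77); total interest €1,525.77.
Payments saved = 70 − 34 = 36.

36 fewer payments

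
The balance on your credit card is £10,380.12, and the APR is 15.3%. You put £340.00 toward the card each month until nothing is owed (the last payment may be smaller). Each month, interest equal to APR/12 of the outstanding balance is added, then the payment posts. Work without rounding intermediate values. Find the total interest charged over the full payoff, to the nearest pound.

£2,852

Monthly rate r = 15.3%/12 = 1.275% = 0.01275.
Payoff takes n = ⌈−ln(1 − rB₀/P)/ln(1+r)⌉ = ⌈38.919⌉ = 39 payments; the last is £312.47.
Total paid = 38·£340.00 + £312.47 = £13,232.47.
Total interest = total paid − principal = £13,232.47 − £10,380.12 = £2,852.35.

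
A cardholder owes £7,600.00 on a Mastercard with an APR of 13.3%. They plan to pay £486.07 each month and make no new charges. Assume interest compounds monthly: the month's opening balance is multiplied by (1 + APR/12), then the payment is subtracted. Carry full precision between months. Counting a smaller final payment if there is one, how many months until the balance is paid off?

Monthly rate r = 13.3%/12 = 1.10833% = 0.0110833.
Recurrence: B ← B·(1+r) − £486.07.
Month 1: interest £84.23; balance after payment £7,198.16.
Month 2: interest £79.78; balance after payment £6,791.87.
Closed form: n = −ln(1 − rB₀/P)/ln(1+r) = −ln(0.82671)/ln(1.01108) ≈ 17.266, so the balance reaches zero during payment 18.

18 months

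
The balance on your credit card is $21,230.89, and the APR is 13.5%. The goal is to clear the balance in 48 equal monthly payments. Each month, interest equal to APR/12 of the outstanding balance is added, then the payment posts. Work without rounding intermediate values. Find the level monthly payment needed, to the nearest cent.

Monthly rate r = 13.5%/12 = 1.125% = 0.01125.
Level-payment amortization: P = B₀·r / (1 − (1+r)^(−n)) = 21230.89·0.01125 / (1 − 1.01125^(−48)).
Denominator 1 − (1+r)^(−48) = 0.415492163.
P = 238.848 / 0.415492163 ≈ 574.85.

$574.85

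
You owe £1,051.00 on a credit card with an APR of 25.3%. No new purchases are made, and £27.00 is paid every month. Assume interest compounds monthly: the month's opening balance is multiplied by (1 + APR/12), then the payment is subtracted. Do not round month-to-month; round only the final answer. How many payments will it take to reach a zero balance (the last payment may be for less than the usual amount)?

Monthly rate r = 25.3%/12 = 2.10833% = 0.0210833.
Recurrence: B ← B·(1+r) − £27.00.
Month 1: interest £22.16; balance after payment £1,046.16.
Month 2: interest £22.06; balance after payment £1,041.22.
Closed form: n = −ln(1 − rB₀/P)/ln(1+r) = −ln(0.17931)/ln(1.02108) ≈ 82.372, so the balance reaches zero during payment 83.

83 payments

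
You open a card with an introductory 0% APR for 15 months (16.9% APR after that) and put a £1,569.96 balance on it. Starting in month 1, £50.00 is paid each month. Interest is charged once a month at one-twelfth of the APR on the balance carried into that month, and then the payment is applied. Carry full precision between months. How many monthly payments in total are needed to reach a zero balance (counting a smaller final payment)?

34 months

Promo months 1–15 at r₀ = 0%/12 = 0; months 16+ at r₁ = 16.9%/12 = 0.0140833.
After month 15 (no interest yet): B = £1,569.96 − 15·£50.00 = £819.96.
Then at r₁ with £50.00/mo: n₂ = −ln(1 − r₁·B/P)/ln(1+r₁) ≈ 18.78 → 19 more payments.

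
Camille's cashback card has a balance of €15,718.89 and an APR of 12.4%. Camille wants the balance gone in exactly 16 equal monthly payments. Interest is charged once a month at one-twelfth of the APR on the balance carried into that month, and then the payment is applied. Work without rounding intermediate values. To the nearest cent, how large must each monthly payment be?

Monthly rate r = 12.4%/12 = 1.03333% = 0.0103333.
Level-payment amortization: P = B₀·r / (1 − (1+r)^(−n)) = 15718.89·0.0103333 / (1 − 1.01033^(−16)).
Denominator 1 − (1+r)^(−16) = 0.151669476.
P = 162.429 / 0.151669476 ≈ 1070.94.

€1,070.94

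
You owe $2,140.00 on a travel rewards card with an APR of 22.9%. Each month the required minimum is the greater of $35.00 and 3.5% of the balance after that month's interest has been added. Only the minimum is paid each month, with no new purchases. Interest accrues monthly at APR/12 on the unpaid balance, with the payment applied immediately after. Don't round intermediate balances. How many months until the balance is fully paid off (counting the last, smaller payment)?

Monthly rate r = 22.9%/12 = 1.90833% = 0.0190833.
While 3.5% of the post-interest balance exceeds $35.00, each month B ← (B·(1+r))·(1 − 0.035), i.e. B shrinks by the factor (1+r)·0.965 = 0.98342.
This holds for months 1–47. Entering month 48 the balance is $975.11; 3.5% of the post-interest balance is now below $35.00, so the flat $35.00 minimum applies from here.
From month 48 a fixed $35.00 at rate r clears $975.11 in 41 more payments. Total: 47 + 41 = 88 months.

88 months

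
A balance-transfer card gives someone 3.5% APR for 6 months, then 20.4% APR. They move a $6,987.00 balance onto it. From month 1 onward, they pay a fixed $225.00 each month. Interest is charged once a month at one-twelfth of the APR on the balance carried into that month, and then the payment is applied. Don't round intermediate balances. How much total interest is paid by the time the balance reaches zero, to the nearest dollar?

$1,971

Promo months 1–6 at r₀ = 3.5%/12 = 0.00291667; months 7+ at r₁ = 20.4%/12 = 0.017.
After month 6: iterate B ← B·(1+r₀) − $225.00 for 6 months → $5,750.29.
Then at r₁ with $225.00/mo: n₂ = −ln(1 − r₁·B/P)/ln(1+r₁) ≈ 33.81 → 34 more payments.
Total paid = 39·$225.00 + $183.15 = $8,958.15; interest = $8,958.15 − $6,987.00 = $1,971.15.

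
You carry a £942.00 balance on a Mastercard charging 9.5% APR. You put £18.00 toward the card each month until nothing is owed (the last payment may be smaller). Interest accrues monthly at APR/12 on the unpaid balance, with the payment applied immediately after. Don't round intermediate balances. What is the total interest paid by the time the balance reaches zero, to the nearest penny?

£279.14

Monthly rate r = 9.5%/12 = 0.791667% = 0.00791667.
Payoff takes n = ⌈−ln(1 − rB₀/P)/ln(1+r)⌉ = ⌈67.841⌉ = 68 payments; the last is £15.14.
Total paid = 67·£18.00 + £15.14 = £1,221.14.
Total interest = total paid − principal = £1,221.14 − £942.00 = £279.14.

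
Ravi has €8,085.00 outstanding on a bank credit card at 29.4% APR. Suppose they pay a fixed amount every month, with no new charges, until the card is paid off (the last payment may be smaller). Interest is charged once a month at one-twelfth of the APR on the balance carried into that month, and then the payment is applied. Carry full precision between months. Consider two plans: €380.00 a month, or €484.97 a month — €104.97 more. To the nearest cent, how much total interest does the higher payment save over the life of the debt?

€1,045.42

Monthly rate r = 29.4%/12 = 2.45% = 0.0245.
At €380.00/mo: n = ⌈−ln(1 − rB₀/P)/ln(1+r)⌉ = 31 payments (last €165.62); total interest = total paid − €8,085.00 = €3,480.62.
At €484.97/mo: 22 payments (last €335.83); total interest €2,435.20.
Interest saved = €3,480.62 − €2,435.20 = €1,045.42.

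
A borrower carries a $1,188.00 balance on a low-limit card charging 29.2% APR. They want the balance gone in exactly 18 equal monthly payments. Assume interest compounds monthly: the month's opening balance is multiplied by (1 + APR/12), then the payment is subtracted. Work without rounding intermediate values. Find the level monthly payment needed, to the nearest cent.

$82.29

Monthly rate r = 29.2%/12 = 2.43333% = 0.0243333.
Level-payment amortization: P = B₀·r / (1 − (1+r)^(−n)) = 1188.00·0.0243333 / (1 − 1.02433^(−18)).
Denominator 1 − (1+r)^(−18) = 0.351281176.
P = 28.908 / 0.351281176 ≈ 82.29.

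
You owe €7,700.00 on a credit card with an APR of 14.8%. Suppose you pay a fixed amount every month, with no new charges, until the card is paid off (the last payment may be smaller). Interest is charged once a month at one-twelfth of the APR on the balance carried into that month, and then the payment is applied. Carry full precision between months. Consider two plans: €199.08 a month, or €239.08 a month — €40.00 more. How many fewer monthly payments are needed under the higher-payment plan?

Monthly rate r = 14.8%/12 = 1.23333% = 0.0123333.
At €199.08/mo: n = ⌈−ln(1 − rB₀/P)/ln(1+r)⌉ = 53 payments (last €175.79); total interest = total paid − €7,700.00 = €2,827.95.
At €239.08/mo: 42 payments (last €71.00); total interest €2,173.28.
Payments saved = 53 − 42 = 11.

11 fewer payments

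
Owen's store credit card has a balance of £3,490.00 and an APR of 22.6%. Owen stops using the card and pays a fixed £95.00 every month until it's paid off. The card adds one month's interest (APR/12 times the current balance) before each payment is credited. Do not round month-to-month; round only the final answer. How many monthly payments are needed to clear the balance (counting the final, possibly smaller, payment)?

Monthly rate r = 22.6%/12 = 1.88333% = 0.0188333.
Recurrence: B ← B·(1+r) − £95.00.
Month 1: interest £65.73; balance after payment £3,460.73.
Month 2: interest £65.18; balance after payment £3,430.91.
Closed form: n = −ln(1 − rB₀/P)/ln(1+r) = −ln(0.30812)/ln(1.01883) ≈ 63.096, so the balance reaches zero during payment 64.

64 months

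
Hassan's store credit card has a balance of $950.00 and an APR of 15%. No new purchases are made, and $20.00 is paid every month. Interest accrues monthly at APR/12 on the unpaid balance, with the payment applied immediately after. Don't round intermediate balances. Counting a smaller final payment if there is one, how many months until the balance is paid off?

Monthly rate r = 15%/12 = 1.25% = 0.0125.
Recurrence: B ← B·(1+r) − $20.00.
Month 1: interest $11.88; balance after payment $941.88.
Month 2: interest $11.77; balance after payment $933.65.
Closed form: n = −ln(1 − rB₀/P)/ln(1+r) = −ln(0.40625)/ln(1.0125) ≈ 72.512, so the balance reaches zero during payment 73.

73 months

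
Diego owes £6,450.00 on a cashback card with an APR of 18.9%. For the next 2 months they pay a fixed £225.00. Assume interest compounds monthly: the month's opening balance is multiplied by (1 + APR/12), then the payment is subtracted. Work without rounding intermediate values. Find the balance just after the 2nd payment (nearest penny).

Monthly rate r = 18.9%/12 = 1.575% = 0.01575.
Each month: B ← B·(1+r) − £225.00.
Month 1: interest £101.59; balance after payment £6,326.59.
Month 2: interest £99.64; balance after payment £6,201.23.

£6,201.23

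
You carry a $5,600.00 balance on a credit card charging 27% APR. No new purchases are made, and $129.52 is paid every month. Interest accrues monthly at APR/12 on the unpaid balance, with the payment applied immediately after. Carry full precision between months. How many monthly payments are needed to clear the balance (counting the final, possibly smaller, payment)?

163 months

Monthly rate r = 27%/12 = 2.25% = 0.0225.
Recurrence: B ← B·(1+r) − $129.52.
Month 1: interest $126.00; balance after payment $5,596.48.
Month 2: interest $125.92; balance after payment $5,592.88.
Closed form: n = −ln(1 − rB₀/P)/ln(1+r) = −ln(0.027177)/ln(1.0225) ≈ 162.035, so the balance reaches zero during payment 163.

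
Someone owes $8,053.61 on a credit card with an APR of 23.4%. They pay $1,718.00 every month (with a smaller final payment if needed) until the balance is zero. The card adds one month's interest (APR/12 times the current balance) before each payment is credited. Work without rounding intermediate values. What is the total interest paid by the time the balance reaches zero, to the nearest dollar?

$475

Monthly rate r = 23.4%/12 = 1.95% = 0.0195.
Payoff takes n = ⌈−ln(1 − rB₀/P)/ln(1+r)⌉ = ⌈4.964⌉ = 5 payments; the last is $1,656.46.
Total paid = 4·$1,718.00 + $1,656.46 = $8,528.46.
Total interest = total paid − principal = $8,528.46 − $8,053.61 = $474.85.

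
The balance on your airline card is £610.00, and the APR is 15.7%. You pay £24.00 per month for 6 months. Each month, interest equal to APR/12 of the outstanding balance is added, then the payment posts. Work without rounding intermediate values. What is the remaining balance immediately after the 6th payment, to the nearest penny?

£510.69

Monthly rate r = 15.7%/12 = 1.30833% = 0.0130833.
Each month: B ← B·(1+r) − £24.00.
Month 1: interest £7.98; balance after payment £593.98.
Month 2: interest £7.77; balance after payment £577.75.
Month 3: interest £7.56; balance after payment £561.31.
Month 4: interest £7.34; balance after payment £544.65.
Month 5: interest £7.13; balance after payment £527.78.
Month 6: interest £6.91; balance after payment £510.69.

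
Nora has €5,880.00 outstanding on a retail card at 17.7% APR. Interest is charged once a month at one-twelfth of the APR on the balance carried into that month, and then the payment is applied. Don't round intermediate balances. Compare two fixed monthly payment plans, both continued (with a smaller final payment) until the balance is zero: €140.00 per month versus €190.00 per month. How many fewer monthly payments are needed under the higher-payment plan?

24 fewer payments

Monthly rate r = 17.7%/12 = 1.475% = 0.01475.
At €140.00/mo: n = ⌈−ln(1 − rB₀/P)/ln(1+r)⌉ = 66 payments (last €138.85); total interest = total paid − €5,880.00 = €3,358.85.
At €190.00/mo: 42 payments (last €121.57); total interest €2,031.57.
Payments saved = 66 − 42 = 24.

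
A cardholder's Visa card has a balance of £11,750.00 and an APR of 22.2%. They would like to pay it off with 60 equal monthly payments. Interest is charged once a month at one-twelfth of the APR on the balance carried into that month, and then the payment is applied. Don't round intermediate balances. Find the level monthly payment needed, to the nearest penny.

Monthly rate r = 22.2%/12 = 1.85% = 0.0185.
Level-payment amortization: P = B₀·r / (1 − (1+r)^(−n)) = 11750.00·0.0185 / (1 − 1.0185^(−60)).
Denominator 1 − (1+r)^(−60) = 0.667081446.
P = 217.375 / 0.667081446 ≈ 325.86.

£325.86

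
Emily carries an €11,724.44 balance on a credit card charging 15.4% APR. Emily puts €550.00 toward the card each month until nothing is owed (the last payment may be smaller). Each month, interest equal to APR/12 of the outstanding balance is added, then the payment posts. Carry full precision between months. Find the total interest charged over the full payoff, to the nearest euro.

€2,061

Monthly rate r = 15.4%/12 = 1.28333% = 0.0128333.
Payoff takes n = ⌈−ln(1 − rB₀/P)/ln(1+r)⌉ = ⌈25.064⌉ = 26 payments; the last is €35.64.
Total paid = 25·€550.00 + €35.64 = €13,785.64.
Total interest = total paid − principal = €13,785.64 − €11,724.44 = €2,061.20.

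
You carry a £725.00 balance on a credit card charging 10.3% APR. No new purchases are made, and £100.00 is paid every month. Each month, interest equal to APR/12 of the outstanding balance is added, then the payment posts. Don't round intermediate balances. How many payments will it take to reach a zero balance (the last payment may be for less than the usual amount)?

8 months

Monthly rate r = 10.3%/12 = 0.858333% = 0.00858333.
Recurrence: B ← B·(1+r) − £100.00.
Month 1: interest £6.22; balance after payment £631.22.
Month 2: interest £5.42; balance after payment £536.64.
Closed form: n = −ln(1 − rB₀/P)/ln(1+r) = −ln(0.93777)/ln(1.00858) ≈ 7.517, so the balance reaches zero during payment 8.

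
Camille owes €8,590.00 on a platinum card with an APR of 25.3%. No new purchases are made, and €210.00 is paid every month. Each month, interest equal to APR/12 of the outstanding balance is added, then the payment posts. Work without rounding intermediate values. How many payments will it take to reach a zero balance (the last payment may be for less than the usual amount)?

Monthly rate r = 25.3%/12 = 2.10833% = 0.0210833.
Recurrence: B ← B·(1+r) − €210.00.
Month 1: interest €181.11; balance after payment €8,561.11.
Month 2: interest €180.50; balance after payment €8,531.60.
Closed form: n = −ln(1 − rB₀/P)/ln(1+r) = −ln(0.13759)/ln(1.02108) ≈ 95.066, so the balance reaches zero during payment 96.

96 payments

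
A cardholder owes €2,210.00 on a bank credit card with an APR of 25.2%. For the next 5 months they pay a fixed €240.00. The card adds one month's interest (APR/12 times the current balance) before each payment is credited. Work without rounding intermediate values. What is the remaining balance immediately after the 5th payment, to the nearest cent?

€1,200.53

Monthly rate r = 25.2%/12 = 2.1% = 0.021.
Each month: B ← B·(1+r) − €240.00.
Month 1: interest €46.41; balance after payment €2,016.41.
Month 2: interest €42.34; balance after payment €1,818.75.
Month 3: interest €38.19; balance after payment €1,616.95.
Month 4: interest €33.96; balance after payment €1,410.90.
Month 5: interest €29.63; balance after payment €1,200.53.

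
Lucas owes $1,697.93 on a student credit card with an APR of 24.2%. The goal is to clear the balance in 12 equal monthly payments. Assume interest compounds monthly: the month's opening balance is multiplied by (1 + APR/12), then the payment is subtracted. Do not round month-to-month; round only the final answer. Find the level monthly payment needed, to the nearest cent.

$160.72

Monthly rate r = 24.2%/12 = 2.01667% = 0.0201667.
Level-payment amortization: P = B₀·r / (1 − (1+r)^(−n)) = 1697.93·0.0201667 / (1 − 1.02017^(−12)).
Denominator 1 − (1+r)^(−12) = 0.213051249.
P = 34.2416 / 0.213051249 ≈ 160.72.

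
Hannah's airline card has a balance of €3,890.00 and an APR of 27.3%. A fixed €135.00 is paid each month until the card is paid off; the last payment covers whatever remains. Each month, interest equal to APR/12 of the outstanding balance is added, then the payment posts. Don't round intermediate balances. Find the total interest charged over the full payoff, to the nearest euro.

€2,506

Monthly rate r = 27.3%/12 = 2.275% = 0.02275.
Payoff takes n = ⌈−ln(1 − rB₀/P)/ln(1+r)⌉ = ⌈47.378⌉ = 48 payments; the last is €51.37.
Total paid = 47·€135.00 + €51.37 = €6,396.37.
Total interest = total paid − principal = €6,396.37 − €3,890.00 = €2,506.37.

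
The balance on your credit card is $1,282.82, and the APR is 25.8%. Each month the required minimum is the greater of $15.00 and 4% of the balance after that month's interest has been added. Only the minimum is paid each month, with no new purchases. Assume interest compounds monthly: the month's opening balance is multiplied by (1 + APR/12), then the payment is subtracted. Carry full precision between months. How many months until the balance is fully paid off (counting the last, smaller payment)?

Monthly rate r = 25.8%/12 = 2.15% = 0.0215.
While 4% of the post-interest balance exceeds $15.00, each month B ← (B·(1+r))·(1 − 0.04), i.e. B shrinks by the factor (1+r)·0.96 = 0.98064.
This holds for months 1–64. Entering month 65 the balance is $367.10; 4% of the post-interest balance is now below $15.00, so the flat $15.00 minimum applies from here.
From month 65 a fixed $15.00 at rate r clears $367.10 in 36 more payments. Total: 64 + 36 = 100 months.

100 months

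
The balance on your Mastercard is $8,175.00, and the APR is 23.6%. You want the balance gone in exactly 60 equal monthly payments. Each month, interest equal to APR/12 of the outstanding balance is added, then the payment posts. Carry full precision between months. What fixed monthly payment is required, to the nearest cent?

$233.28

Monthly rate r = 23.6%/12 = 1.96667% = 0.0196667.
Level-payment amortization: P = B₀·r / (1 − (1+r)^(−n)) = 8175.00·0.0196667 / (1 − 1.01967^(−60)).
Denominator 1 − (1+r)^(−60) = 0.68918164.
P = 160.775 / 0.68918164 ≈ 233.28.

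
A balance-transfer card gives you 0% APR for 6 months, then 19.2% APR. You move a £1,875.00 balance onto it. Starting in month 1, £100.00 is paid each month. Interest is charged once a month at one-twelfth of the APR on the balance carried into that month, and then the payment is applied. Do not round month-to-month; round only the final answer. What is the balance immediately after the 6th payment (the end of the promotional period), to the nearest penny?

Promo months 1–6 at r₀ = 0%/12 = 0; months 7+ at r₁ = 19.2%/12 = 0.016.
After month 6 (no interest yet): B = £1,875.00 − 6·£100.00 = £1,275.00.

£1,275.00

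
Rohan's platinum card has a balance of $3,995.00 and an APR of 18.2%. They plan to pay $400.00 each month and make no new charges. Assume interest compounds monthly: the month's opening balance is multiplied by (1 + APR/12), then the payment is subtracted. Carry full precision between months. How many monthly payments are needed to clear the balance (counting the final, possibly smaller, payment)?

11 payments

Monthly rate r = 18.2%/12 = 1.51667% = 0.0151667.
Recurrence: B ← B·(1+r) − $400.00.
Month 1: interest $60.59; balance after payment $3,655.59.
Month 2: interest $55.44; balance after payment $3,311.03.
Closed form: n = −ln(1 − rB₀/P)/ln(1+r) = −ln(0.84852)/ln(1.01517) ≈ 10.912, so the balance reaches zero during payment 11.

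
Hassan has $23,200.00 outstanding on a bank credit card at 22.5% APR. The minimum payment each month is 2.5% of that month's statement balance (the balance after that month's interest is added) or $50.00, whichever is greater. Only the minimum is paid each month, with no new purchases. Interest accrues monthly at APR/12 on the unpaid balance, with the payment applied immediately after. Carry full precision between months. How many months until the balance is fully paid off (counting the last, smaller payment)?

439 months

Monthly rate r = 22.5%/12 = 1.875% = 0.01875.
While 2.5% of the post-interest balance exceeds $50.00, each month B ← (B·(1+r))·(1 − 0.025), i.e. B shrinks by the factor (1+r)·0.975 = 0.99328.
This holds for months 1–367. Entering month 368 the balance is $1,954.34; 2.5% of the post-interest balance is now below $50.00, so the flat $50.00 minimum applies from here.
From month 368 a fixed $50.00 at rate r clears $1,954.34 in 72 more payments. Total: 367 + 72 = 439 months.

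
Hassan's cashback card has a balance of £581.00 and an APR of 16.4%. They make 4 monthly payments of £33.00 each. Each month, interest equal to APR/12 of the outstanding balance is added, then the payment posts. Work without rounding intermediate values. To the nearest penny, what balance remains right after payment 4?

£478.69

Monthly rate r = 16.4%/12 = 1.36667% = 0.0136667.
Each month: B ← B·(1+r) − £33.00.
Month 1: interest £7.94; balance after payment £555.94.
Month 2: interest £7.60; balance after payment £530.54.
Month 3: interest £7.25; balance after payment £504.79.
Month 4: interest £6.90; balance after payment £478.69.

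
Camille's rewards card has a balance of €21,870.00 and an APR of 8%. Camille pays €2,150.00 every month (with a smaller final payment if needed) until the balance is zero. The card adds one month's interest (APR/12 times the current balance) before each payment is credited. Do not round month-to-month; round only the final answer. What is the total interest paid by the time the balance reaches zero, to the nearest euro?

Monthly rate r = 8%/12 = 0.666667% = 0.00666667.
Payoff takes n = ⌈−ln(1 − rB₀/P)/ln(1+r)⌉ = ⌈10.569⌉ = 11 payments; the last is €1,224.03.
Total paid = 10·€2,150.00 + €1,224.03 = €22,724.03.
Total interest = total paid − principal = €22,724.03 − €21,870.00 = €854.03.

€854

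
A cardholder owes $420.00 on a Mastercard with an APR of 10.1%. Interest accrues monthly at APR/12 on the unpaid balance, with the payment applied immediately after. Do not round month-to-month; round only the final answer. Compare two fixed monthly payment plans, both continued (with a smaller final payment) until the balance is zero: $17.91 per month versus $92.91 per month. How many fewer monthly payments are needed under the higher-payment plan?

22 fewer payments

Monthly rate r = 10.1%/12 = 0.841667% = 0.00841667.
At $17.91/mo: n = ⌈−ln(1 − rB₀/P)/ln(1+r)⌉ = 27 payments (last $4.18); total interest = total paid − $420.00 = $49.84.
At $92.91/mo: 5 payments (last $58.45); total interest $10.09.
Payments saved = 27 − 5 = 22.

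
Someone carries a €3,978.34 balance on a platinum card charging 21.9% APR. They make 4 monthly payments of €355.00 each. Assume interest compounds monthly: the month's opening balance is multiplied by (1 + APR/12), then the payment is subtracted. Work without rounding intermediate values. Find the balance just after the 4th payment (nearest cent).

€2,817.46

Monthly rate r = 21.9%/12 = 1.825% = 0.01825.
Each month: B ← B·(1+r) − €355.00.
Month 1: interest €72.60; balance after payment €3,695.94.
Month 2: interest €67.45; balance after payment €3,408.40.
Month 3: interest €62.20; balance after payment €3,115.60.
Month 4: interest €56.86; balance after payment €2,817.46.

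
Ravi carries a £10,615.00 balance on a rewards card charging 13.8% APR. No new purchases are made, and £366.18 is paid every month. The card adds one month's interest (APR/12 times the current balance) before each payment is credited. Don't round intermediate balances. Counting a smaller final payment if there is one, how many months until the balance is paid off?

36 payments

Monthly rate r = 13.8%/12 = 1.15% = 0.0115.
Recurrence: B ← B·(1+r) − £366.18.
Month 1: interest £122.07; balance after payment £10,370.89.
Month 2: interest £119.27; balance after payment £10,123.98.
Closed form: n = −ln(1 − rB₀/P)/ln(1+r) = −ln(0.66663)/ln(1.0115) ≈ 35.465, so the balance reaches zero during payment 36.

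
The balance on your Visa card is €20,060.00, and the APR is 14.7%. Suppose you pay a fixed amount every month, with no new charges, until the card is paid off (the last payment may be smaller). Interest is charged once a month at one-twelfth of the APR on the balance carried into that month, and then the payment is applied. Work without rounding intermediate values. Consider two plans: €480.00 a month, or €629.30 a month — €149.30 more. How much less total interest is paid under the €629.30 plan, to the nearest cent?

Monthly rate r = 14.7%/12 = 1.225% = 0.01225.
At €480.00/mo: n = ⌈−ln(1 − rB₀/P)/ln(1+r)⌉ = 59 payments (last €439.78); total interest = total paid − €20,060.00 = €8,219.78.
At €629.30/mo: 41 payments (last €418.26); total interest €5,530.26.
Interest saved = €8,219.78 − €5,530.26 = €2,689.52.

€2,689.52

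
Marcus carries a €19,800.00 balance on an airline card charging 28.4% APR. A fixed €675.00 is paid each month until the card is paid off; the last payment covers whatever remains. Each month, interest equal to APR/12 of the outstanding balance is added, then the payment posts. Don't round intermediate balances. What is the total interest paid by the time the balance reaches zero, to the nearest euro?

Monthly rate r = 28.4%/12 = 2.36667% = 0.0236667.
Payoff takes n = ⌈−ln(1 − rB₀/P)/ln(1+r)⌉ = ⌈50.656⌉ = 51 payments; the last is €444.71.
Total paid = 50·€675.00 + €444.71 = €34,194.71.
Total interest = total paid − principal = €34,194.71 − €19,800.00 = €14,394.71.

€14,395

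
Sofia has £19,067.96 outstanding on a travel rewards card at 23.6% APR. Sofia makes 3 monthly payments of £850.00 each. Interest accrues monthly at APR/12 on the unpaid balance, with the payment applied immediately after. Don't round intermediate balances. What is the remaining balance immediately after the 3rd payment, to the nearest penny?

Monthly rate r = 23.6%/12 = 1.96667% = 0.0196667.
Each month: B ← B·(1+r) − £850.00.
Month 1: interest £375.00; balance after payment £18,592.96.
Month 2: interest £365.66; balance after payment £18,108.62.
Month 3: interest £356.14; balance after payment £17,614.76.

£17,614.76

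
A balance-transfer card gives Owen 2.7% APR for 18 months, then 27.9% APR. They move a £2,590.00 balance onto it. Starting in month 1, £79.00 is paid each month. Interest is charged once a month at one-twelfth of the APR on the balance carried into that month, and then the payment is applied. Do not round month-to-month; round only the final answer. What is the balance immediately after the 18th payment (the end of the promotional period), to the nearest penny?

£1,247.40

Promo months 1–18 at r₀ = 2.7%/12 = 0.00225; months 19+ at r₁ = 27.9%/12 = 0.02325.
After month 18: iterate B ← B·(1+r₀) − £79.00 for 18 months → £1,247.40.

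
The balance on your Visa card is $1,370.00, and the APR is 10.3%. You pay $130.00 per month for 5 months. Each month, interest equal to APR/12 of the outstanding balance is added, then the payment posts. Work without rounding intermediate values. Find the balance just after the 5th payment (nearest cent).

$768.56

Monthly rate r = 10.3%/12 = 0.858333% = 0.00858333.
Each month: B ← B·(1+r) − $130.00.
Month 1: interest $11.76; balance after payment $1,251.76.
Month 2: interest $10.74; balance after payment $1,132.50.
Month 3: interest $9.72; balance after payment $1,012.22.
Month 4: interest $8.69; balance after payment $890.91.
Month 5: interest $7.65; balance after payment $768.56.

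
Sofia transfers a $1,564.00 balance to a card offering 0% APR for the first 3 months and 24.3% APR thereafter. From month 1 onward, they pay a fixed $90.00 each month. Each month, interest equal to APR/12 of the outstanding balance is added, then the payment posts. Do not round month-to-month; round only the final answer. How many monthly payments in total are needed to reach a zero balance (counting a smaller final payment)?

Promo months 1–3 at r₀ = 0%/12 = 0; months 4+ at r₁ = 24.3%/12 = 0.02025.
After month 3 (no interest yet): B = $1,564.00 − 3·$90.00 = $1,294.00.
Then at r₁ with $90.00/mo: n₂ = −ln(1 − r₁·B/P)/ln(1+r₁) ≈ 17.16 → 18 more payments.

21 months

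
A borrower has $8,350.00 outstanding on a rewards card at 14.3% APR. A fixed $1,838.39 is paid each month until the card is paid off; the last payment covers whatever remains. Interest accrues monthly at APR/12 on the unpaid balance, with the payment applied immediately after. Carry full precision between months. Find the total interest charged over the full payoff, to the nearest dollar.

Monthly rate r = 14.3%/12 = 1.19167% = 0.0119167.
Payoff takes n = ⌈−ln(1 − rB₀/P)/ln(1+r)⌉ = ⌈4.697⌉ = 5 payments; the last is $1,284.26.
Total paid = 4·$1,838.39 + $1,284.26 = $8,637.82.
Total interest = total paid − principal = $8,637.82 − $8,350.00 = $287.82.

$288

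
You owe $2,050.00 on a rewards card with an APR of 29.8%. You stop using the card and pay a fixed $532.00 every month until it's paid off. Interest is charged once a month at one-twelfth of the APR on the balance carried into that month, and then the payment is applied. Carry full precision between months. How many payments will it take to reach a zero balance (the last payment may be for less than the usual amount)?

Monthly rate r = 29.8%/12 = 2.48333% = 0.0248333.
Recurrence: B ← B·(1+r) − $532.00.
Month 1: interest $50.91; balance after payment $1,568.91.
Month 2: interest $38.96; balance after payment $1,075.87.
Month 3: interest $26.72; balance after payment $570.59.
Month 4: interest $14.17; balance after payment $52.76.
Month 5: interest $1.31; balance after payment $0.00.

5 months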